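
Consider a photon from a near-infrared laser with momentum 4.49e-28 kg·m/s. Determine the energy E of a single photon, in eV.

0.840 eV

(c = 2.99792458e8 m/s, 1 eV = 1.602176634e-19 J.)
Apply E = pc: E = 1.346e-19 J.
Converting to eV: E = 0.8401 eV ≈ 0.840 eV.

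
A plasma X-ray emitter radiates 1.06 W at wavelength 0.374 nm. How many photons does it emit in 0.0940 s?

Total energy: E_total = P·t = 1.06 × 0.0940 = 0.09964 J.
Per-photon energy: E = 5.311 × 10^-16 J.
N = E_total / E_photon = 1.88 × 10^14.

1.88 × 10^14 photons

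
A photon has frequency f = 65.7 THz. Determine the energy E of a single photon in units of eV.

Convert to SI: f = 65.7 THz = 6.57e13 Hz.
For a photon E = hf, so E = 4.353e-20 J.
Converting to eV: E = 0.2717 eV ≈ 0.272 eV.

0.272 eV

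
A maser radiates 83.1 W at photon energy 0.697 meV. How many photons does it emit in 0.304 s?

Total energy: E_total = P·t = 83.1 × 0.304 = 25.26 J.
Per-photon energy: E = 1.117 × 10^-22 J.
N = E_total / E_photon = 2.26 × 10^23.

2.26 × 10^23 photons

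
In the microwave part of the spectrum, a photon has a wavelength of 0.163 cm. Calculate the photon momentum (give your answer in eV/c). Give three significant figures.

7.61e-4 eV/c

Convert to SI: λ = 0.163 cm = 0.00163 m.
Since p = h/λ for a photon, p = 4.065e-31 kg·m/s.
Converting to eV/c: p = 7.606e-4 eV/c ≈ 7.61e-4 eV/c.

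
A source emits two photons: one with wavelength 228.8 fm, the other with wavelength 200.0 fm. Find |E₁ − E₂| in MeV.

0.780 MeV

Using E = hc/λ: E₁ = 8.6820·10^-13 J, E₂ = 9.9322·10^-13 J.
|ΔE| = |8.6820·10^-13 − 9.9322·10^-13| = 1.25·10^-13 J = 0.780 MeV.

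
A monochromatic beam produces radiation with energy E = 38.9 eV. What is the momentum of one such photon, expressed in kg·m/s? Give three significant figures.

2.08e-26 kg·m/s

Convert to SI: E = 38.9 eV = 6.2325e-18 J.
For a photon p = E/c, so p = 2.079e-26 kg·m/s.
So p ≈ 2.08e-26 kg·m/s.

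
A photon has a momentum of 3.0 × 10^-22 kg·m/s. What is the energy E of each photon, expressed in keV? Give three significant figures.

561 keV

Use c = 2.99792458 × 10^8 m/s, 1 eV = 1.602176634 × 10^-19 J.
For a photon E = pc, so E = 8.994 × 10^-14 J.
Converting to keV: E = 561.3 keV ≈ 561 keV.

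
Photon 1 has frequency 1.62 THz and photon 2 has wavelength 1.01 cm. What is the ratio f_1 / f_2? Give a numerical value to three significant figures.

f_1 = 1.620e12 Hz (from frequency = 1.62 THz, via f given directly).
f_2 = 2.968e10 Hz (from wavelength = 1.01 cm, via f = c/λ).
Ratio = 1.620e12 / 2.968e10 = 54.6.

54.6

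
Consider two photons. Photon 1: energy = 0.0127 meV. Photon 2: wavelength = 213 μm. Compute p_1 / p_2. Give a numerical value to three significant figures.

p_1 = 6.787e-33 kg·m/s (from energy = 0.0127 meV, via p = E/c).
p_2 = 3.111e-30 kg·m/s (from wavelength = 213 μm, via p = h/λ).
Ratio = 6.787e-33 / 3.111e-30 = 2.18e-3.

2.18e-3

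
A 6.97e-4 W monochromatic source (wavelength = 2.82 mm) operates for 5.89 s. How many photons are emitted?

5.83e19 photons

Total energy: E_total = P·t = 6.97e-4 × 5.89 = 0.004105 J.
Per-photon energy: E = 7.044e-23 J.
N = E_total / E_photon = 5.83e19.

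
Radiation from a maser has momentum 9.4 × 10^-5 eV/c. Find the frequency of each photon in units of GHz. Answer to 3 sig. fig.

22.7 GHz

Take h = 6.62607015 × 10^-34 J·s, c = 2.99792458 × 10^8 m/s, 1 eV = 1.602176634 × 10^-19 J.
First convert: p = 9.4 × 10^-5 eV/c = 5.0236 × 10^-32 kg·m/s.
For a photon f = pc/h, so f = 2.273 × 10^10 Hz.
Converting to GHz: f = 22.73 GHz ≈ 22.7 GHz.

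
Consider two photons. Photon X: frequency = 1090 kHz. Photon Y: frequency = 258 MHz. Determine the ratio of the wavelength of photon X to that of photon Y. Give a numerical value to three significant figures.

λ_X = 275.0 m (from frequency = 1090 kHz, via λ = c/f).
λ_Y = 1.162 m (from frequency = 258 MHz, via λ = c/f).
Ratio = 275.0 / 1.162 = 237.

237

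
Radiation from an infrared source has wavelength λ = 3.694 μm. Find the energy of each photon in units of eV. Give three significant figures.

0.336 eV

First convert: λ = 3.694 μm = 3.694e-6 m.
Apply E = hc/λ: E = 5.377e-20 J.
Converting to eV: E = 0.3356 eV ≈ 0.336 eV.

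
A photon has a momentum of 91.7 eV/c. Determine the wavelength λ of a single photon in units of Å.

(h = 6.62607015 × 10^-34 J·s, c = 2.99792458 × 10^8 m/s, 1 eV = 1.602176634 × 10^-19 J.)
In SI units: p = 91.7 eV/c = 4.9007 × 10^-26 kg·m/s.
For a photon λ = h/p, so λ = 1.352 × 10^-8 m.
Converting to Å: λ = 135.2 Å ≈ 135 Å.

135 Å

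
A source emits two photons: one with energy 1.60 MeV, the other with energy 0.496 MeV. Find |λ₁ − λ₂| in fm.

1720 fm

Using λ = hc/E: λ₁ = 7.749 × 10^-13 m, λ₂ = 2.500 × 10^-12 m.
|Δλ| = |7.749 × 10^-13 − 2.500 × 10^-12| = 1.72 × 10^-12 m = 1720 fm.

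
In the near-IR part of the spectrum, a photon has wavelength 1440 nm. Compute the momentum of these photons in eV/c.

0.861 eV/c

Use h = 6.62607015 × 10^-34 J·s, c = 2.99792458 × 10^8 m/s, 1 eV = 1.602176634 × 10^-19 J.
First convert: λ = 1440 nm = 1.44 × 10^-6 m.
Since p = h/λ for a photon, p = 4.601 × 10^-28 kg·m/s.
Converting to eV/c: p = 0.8610 eV/c ≈ 0.861 eV/c.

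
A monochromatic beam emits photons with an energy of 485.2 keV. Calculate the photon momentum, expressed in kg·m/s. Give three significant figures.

(c = 2.99792458 × 10^8 m/s, 1 eV = 1.602176634 × 10^-19 J.)
Convert to SI: E = 485.2 keV = 7.7738 × 10^-14 J.
For a photon p = E/c, so p = 2.593 × 10^-22 kg·m/s.
So p ≈ 2.59 × 10^-22 kg·m/s.

2.59 × 10^-22 kg·m/s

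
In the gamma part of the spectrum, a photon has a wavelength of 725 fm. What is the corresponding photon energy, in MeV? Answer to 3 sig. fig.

1.71 MeV

(h = 6.62607015 × 10^-34 J·s, c = 2.99792458 × 10^8 m/s, 1 eV = 1.602176634 × 10^-19 J.)
First convert: λ = 725 fm = 7.25 × 10^-13 m.
Since E = hc/λ for a photon, E = 2.740 × 10^-13 J.
Converting to MeV: E = 1.710 MeV ≈ 1.71 MeV.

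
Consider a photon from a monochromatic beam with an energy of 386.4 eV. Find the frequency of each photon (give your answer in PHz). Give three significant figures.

93.4 PHz

Convert to SI: E = 386.4 eV = 6.1908e-17 J.
The photon relation is f = E/h, giving f = 9.343e16 Hz.
Converting to PHz: f = 93.43 PHz ≈ 93.4 PHz.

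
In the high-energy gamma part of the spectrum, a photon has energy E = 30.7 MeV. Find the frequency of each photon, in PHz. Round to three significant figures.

Convert to SI: E = 30.7 MeV = 4.9187e-12 J.
Apply f = E/h: f = 7.423e21 Hz.
Converting to PHz: f = 7.423e6 PHz ≈ 7.42e6 PHz.

7.42e6 PHz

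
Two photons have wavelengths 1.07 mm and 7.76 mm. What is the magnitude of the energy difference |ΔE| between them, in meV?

Using E = hc/λ: E₁ = 1.856 × 10^-22 J, E₂ = 2.560 × 10^-23 J.
|ΔE| = |1.856 × 10^-22 − 2.560 × 10^-23| = 1.60 × 10^-22 J = 0.999 meV.

0.999 meV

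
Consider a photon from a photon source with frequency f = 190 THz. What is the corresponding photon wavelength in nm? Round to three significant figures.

1580 nm

Use c = 2.99792458 × 10^8 m/s.
In SI units: f = 190 THz = 1.9 × 10^14 Hz.
Since λ = c/f for a photon, λ = 1.578 × 10^-6 m.
Converting to nm: λ = 1578 nm ≈ 1580 nm.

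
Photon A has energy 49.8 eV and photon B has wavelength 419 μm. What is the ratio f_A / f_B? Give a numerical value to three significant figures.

f_A = 1.204 × 10^16 Hz (from energy = 49.8 eV, via f = E/h).
f_B = 7.155 × 10^11 Hz (from wavelength = 419 μm, via f = c/λ).
Ratio = 1.204 × 10^16 / 7.155 × 10^11 = 1.68 × 10^4.

1.68 × 10^4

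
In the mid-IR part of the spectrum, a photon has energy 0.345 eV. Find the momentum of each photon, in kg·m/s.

1.84 × 10^-28 kg·m/s

First convert: E = 0.345 eV = 5.5275 × 10^-20 J.
For a photon p = E/c, so p = 1.844 × 10^-28 kg·m/s.
So p ≈ 1.84 × 10^-28 kg·m/s.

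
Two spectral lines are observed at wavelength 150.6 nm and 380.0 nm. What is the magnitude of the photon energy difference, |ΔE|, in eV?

4.97 eV

Using E = hc/λ: E₁ = 1.3190e-18 J, E₂ = 5.2275e-19 J.
|ΔE| = |1.3190e-18 − 5.2275e-19| = 7.96e-19 J = 4.97 eV.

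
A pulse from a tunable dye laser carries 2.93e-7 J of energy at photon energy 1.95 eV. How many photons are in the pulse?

Per-photon energy: E = 3.124e-19 J (from energy = 1.95 eV).
N = E_total / E_photon = 2.93e-7 J / 3.124e-19 J = 9.38e11.

9.38e11 photons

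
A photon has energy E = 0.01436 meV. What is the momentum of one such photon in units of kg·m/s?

7.67·10^-33 kg·m/s

In SI units: E = 0.01436 meV = 2.3007·10^-24 J.
Apply p = E/c: p = 7.674·10^-33 kg·m/s.
So p ≈ 7.67·10^-33 kg·m/s.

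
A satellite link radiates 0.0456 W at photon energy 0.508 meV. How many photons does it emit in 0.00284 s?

Total energy: E_total = P·t = 0.0456 × 0.00284 = 1.295e-4 J.
Per-photon energy: E = 8.139e-23 J.
N = E_total / E_photon = 1.59e18.

1.59e18 photons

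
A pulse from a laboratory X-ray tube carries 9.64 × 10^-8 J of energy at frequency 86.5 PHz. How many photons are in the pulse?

Per-photon energy: E = 5.732 × 10^-17 J (from frequency = 86.5 PHz).
N = E_total / E_photon = 9.64 × 10^-8 J / 5.732 × 10^-17 J = 1.68 × 10^9.

1.68 × 10^9 photons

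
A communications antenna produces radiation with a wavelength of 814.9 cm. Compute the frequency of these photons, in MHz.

36.8 MHz

First convert: λ = 814.9 cm = 8.149 m.
Since f = c/λ for a photon, f = 3.679 × 10^7 Hz.
Converting to MHz: f = 36.79 MHz ≈ 36.8 MHz.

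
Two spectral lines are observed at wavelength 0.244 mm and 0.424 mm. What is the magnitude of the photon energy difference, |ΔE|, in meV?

2.16 meV

Using E = hc/λ: E₁ = 8.141e-22 J, E₂ = 4.685e-22 J.
|ΔE| = |8.141e-22 − 4.685e-22| = 3.46e-22 J = 2.16 meV.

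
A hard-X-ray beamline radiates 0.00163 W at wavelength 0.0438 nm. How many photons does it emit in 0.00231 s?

Total energy: E_total = P·t = 0.00163 × 0.00231 = 3.765e-6 J.
Per-photon energy: E = 4.535e-15 J.
N = E_total / E_photon = 8.30e8.

8.30e8 photons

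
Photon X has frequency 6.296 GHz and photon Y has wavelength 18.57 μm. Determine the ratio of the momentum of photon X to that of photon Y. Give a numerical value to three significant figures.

p_X = 1.392 × 10^-32 kg·m/s (from frequency = 6.296 GHz, via p = hf/c).
p_Y = 3.568 × 10^-29 kg·m/s (from wavelength = 18.57 μm, via p = h/λ).
Ratio = 1.392 × 10^-32 / 3.568 × 10^-29 = 3.90 × 10^-4.

3.90 × 10^-4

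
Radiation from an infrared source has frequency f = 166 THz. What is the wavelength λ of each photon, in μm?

Take c = 2.99792458e8 m/s.
In SI units: f = 166 THz = 1.66e14 Hz.
For a photon λ = c/f, so λ = 1.806e-6 m.
Converting to μm: λ = 1.806 μm ≈ 1.81 μm.

1.81 μm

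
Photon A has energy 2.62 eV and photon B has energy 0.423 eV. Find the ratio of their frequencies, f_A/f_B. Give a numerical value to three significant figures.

f_A = 6.335 × 10^14 Hz (from energy = 2.62 eV, via f = E/h).
f_B = 1.023 × 10^14 Hz (from energy = 0.423 eV, via f = E/h).
Ratio = 6.335 × 10^14 / 1.023 × 10^14 = 6.19.

6.19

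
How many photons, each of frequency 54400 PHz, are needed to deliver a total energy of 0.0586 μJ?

Per-photon energy: E = 3.605·10^-14 J (from frequency = 54400 PHz).
N = E_total / E_photon = 5.86·10^-8 J / 3.605·10^-14 J = 1.63·10^6.

1.63·10^6 photons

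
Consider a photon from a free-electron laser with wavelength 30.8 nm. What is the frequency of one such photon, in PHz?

9.73 PHz

Convert to SI: λ = 30.8 nm = 3.08e-8 m.
For a photon f = c/λ, so f = 9.734e15 Hz.
Converting to PHz: f = 9.734 PHz ≈ 9.73 PHz.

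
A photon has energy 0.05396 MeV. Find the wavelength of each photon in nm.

0.0230 nm

Use h = 6.62607015 × 10^-34 J·s, c = 2.99792458 × 10^8 m/s, 1 eV = 1.602176634 × 10^-19 J.
First convert: E = 0.05396 MeV = 8.6453 × 10^-15 J.
For a photon λ = hc/E, so λ = 2.298 × 10^-11 m.
Converting to nm: λ = 0.02298 nm ≈ 0.0230 nm.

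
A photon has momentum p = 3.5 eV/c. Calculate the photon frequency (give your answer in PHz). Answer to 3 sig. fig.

0.846 PHz

(h = 6.62607015e-34 J·s, c = 2.99792458e8 m/s, 1 eV = 1.602176634e-19 J.)
In SI units: p = 3.5 eV/c = 1.8705e-27 kg·m/s.
For a photon f = pc/h, so f = 8.463e14 Hz.
Converting to PHz: f = 0.8463 PHz ≈ 0.846 PHz.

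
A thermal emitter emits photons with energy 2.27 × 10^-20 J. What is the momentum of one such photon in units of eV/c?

The photon relation is p = E/c, giving p = 7.572 × 10^-29 kg·m/s.
Converting to eV/c: p = 0.1417 eV/c ≈ 0.142 eV/c.

0.142 eV/c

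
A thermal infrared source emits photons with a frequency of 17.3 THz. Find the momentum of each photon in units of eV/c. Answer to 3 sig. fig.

0.0715 eV/c

First convert: f = 17.3 THz = 1.73·10^13 Hz.
Since p = hf/c for a photon, p = 3.824·10^-29 kg·m/s.
Converting to eV/c: p = 0.07155 eV/c ≈ 0.0715 eV/c.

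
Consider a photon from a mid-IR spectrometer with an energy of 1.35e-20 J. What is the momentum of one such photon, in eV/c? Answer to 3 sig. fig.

0.0843 eV/c

(c = 2.99792458e8 m/s, 1 eV = 1.602176634e-19 J.)
Since p = E/c for a photon, p = 4.503e-29 kg·m/s.
Converting to eV/c: p = 0.08426 eV/c ≈ 0.0843 eV/c.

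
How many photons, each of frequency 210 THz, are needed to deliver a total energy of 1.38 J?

Per-photon energy: E = 1.391 × 10^-19 J (from frequency = 210 THz).
N = E_total / E_photon = 1.38 J / 1.391 × 10^-19 J = 9.92 × 10^18.

9.92 × 10^18 photons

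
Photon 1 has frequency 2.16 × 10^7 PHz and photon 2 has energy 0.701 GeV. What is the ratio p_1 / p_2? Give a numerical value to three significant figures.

0.127

p_1 = 4.774 × 10^-20 kg·m/s (from frequency = 2.16 × 10^7 PHz, via p = hf/c).
p_2 = 3.746 × 10^-19 kg·m/s (from energy = 0.701 GeV, via p = E/c).
Ratio = 4.774 × 10^-20 / 3.746 × 10^-19 = 0.127.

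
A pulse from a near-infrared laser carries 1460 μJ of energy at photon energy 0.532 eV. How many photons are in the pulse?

Per-photon energy: E = 8.524 × 10^-20 J (from energy = 0.532 eV).
N = E_total / E_photon = 0.00146 J / 8.524 × 10^-20 J = 1.71 × 10^16.

1.71 × 10^16 photons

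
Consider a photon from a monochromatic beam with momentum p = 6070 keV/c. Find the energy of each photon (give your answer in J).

9.73·10^-13 J

Take c = 2.99792458·10^8 m/s, 1 eV = 1.602176634·10^-19 J.
Convert to SI: p = 6070 keV/c = 3.2440·10^-21 kg·m/s.
Since E = pc for a photon, E = 9.725·10^-13 J.
So E ≈ 9.73·10^-13 J.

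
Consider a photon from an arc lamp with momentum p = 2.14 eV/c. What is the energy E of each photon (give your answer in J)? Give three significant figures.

(c = 2.99792458·10^8 m/s, 1 eV = 1.602176634·10^-19 J.)
Convert to SI: p = 2.14 eV/c = 1.1437·10^-27 kg·m/s.
The photon relation is E = pc, giving E = 3.429·10^-19 J.
So E ≈ 3.43·10^-19 J.

3.43·10^-19 J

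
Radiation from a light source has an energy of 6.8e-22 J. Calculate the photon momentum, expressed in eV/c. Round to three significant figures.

4.24e-3 eV/c

Use c = 2.99792458e8 m/s, 1 eV = 1.602176634e-19 J.
Apply p = E/c: p = 2.268e-30 kg·m/s.
Converting to eV/c: p = 0.004244 eV/c ≈ 4.24e-3 eV/c.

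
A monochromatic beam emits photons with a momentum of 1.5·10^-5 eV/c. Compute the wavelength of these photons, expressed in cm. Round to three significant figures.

In SI units: p = 1.5·10^-5 eV/c = 8.0164·10^-33 kg·m/s.
The photon relation is λ = h/p, giving λ = 0.08266 m.
Converting to cm: λ = 8.266 cm ≈ 8.27 cm.

8.27 cm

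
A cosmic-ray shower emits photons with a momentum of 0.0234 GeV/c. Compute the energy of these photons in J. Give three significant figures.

First convert: p = 0.0234 GeV/c = 1.2506·10^-20 kg·m/s.
Apply E = pc: E = 3.749·10^-12 J.
So E ≈ 3.75·10^-12 J.

3.75·10^-12 J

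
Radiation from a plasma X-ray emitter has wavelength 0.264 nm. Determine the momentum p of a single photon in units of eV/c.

4700 eV/c

Use h = 6.62607015e-34 J·s, c = 2.99792458e8 m/s, 1 eV = 1.602176634e-19 J.
First convert: λ = 0.264 nm = 2.64e-10 m.
The photon relation is p = h/λ, giving p = 2.510e-24 kg·m/s.
Converting to eV/c: p = 4696 eV/c ≈ 4700 eV/c.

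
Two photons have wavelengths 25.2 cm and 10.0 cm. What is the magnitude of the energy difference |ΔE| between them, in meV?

Using E = hc/λ: E₁ = 7.883e-25 J, E₂ = 1.986e-24 J.
|ΔE| = |7.883e-25 − 1.986e-24| = 1.20e-24 J = 7.48e-3 meV.

7.48e-3 meV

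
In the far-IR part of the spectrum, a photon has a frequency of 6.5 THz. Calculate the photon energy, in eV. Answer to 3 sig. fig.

Use h = 6.62607015·10^-34 J·s, 1 eV = 1.602176634·10^-19 J.
Convert to SI: f = 6.5 THz = 6.5·10^12 Hz.
For a photon E = hf, so E = 4.307·10^-21 J.
Converting to eV: E = 0.02688 eV ≈ 0.0269 eV.

0.0269 eV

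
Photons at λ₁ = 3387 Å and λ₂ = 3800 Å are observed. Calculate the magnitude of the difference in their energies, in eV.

0.398 eV

Using E = hc/λ: E₁ = 5.8649 × 10^-19 J, E₂ = 5.2275 × 10^-19 J.
|ΔE| = |5.8649 × 10^-19 − 5.2275 × 10^-19| = 6.37 × 10^-20 J = 0.398 eV.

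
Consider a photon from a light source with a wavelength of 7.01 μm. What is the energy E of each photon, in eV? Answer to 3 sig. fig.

In SI units: λ = 7.01 μm = 7.01e-6 m.
The photon relation is E = hc/λ, giving E = 2.834e-20 J.
Converting to eV: E = 0.1769 eV ≈ 0.177 eV.

0.177 eV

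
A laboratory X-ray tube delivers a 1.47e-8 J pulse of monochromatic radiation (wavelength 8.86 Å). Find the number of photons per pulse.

Per-photon energy: E = 2.242e-16 J (from wavelength = 8.86 Å).
N = E_total / E_photon = 1.47e-8 J / 2.242e-16 J = 6.56e7.

6.56e7 photons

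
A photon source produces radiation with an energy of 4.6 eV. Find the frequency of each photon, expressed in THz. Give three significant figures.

In SI units: E = 4.6 eV = 7.3700 × 10^-19 J.
Apply f = E/h: f = 1.112 × 10^15 Hz.
Converting to THz: f = 1112 THz ≈ 1110 THz.

1110 THz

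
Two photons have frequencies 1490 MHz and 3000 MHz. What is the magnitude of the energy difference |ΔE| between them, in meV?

Using E = hf: E₁ = 9.873 × 10^-25 J, E₂ = 1.988 × 10^-24 J.
|ΔE| = |9.873 × 10^-25 − 1.988 × 10^-24| = 1.00 × 10^-24 J = 6.24 × 10^-3 meV.

6.24 × 10^-3 meV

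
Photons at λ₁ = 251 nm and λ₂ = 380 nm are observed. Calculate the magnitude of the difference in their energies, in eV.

1.68 eV

Using E = hc/λ: E₁ = 7.914e-19 J, E₂ = 5.227e-19 J.
|ΔE| = |7.914e-19 − 5.227e-19| = 2.69e-19 J = 1.68 eV.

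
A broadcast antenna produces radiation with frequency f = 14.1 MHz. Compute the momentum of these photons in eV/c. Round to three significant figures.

Use h = 6.62607015·10^-34 J·s, c = 2.99792458·10^8 m/s, 1 eV = 1.602176634·10^-19 J.
In SI units: f = 14.1 MHz = 1.41·10^7 Hz.
Since p = hf/c for a photon, p = 3.116·10^-35 kg·m/s.
Converting to eV/c: p = 5.831·10^-8 eV/c ≈ 5.83·10^-8 eV/c.

5.83·10^-8 eV/c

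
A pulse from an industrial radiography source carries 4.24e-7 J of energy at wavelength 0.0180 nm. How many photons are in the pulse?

Per-photon energy: E = 1.104e-14 J (from wavelength = 0.0180 nm).
N = E_total / E_photon = 4.24e-7 J / 1.104e-14 J = 3.84e7.

3.84e7 photons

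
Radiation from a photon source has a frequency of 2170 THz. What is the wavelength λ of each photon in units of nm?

First convert: f = 2170 THz = 2.17·10^15 Hz.
The photon relation is λ = c/f, giving λ = 1.382·10^-7 m.
Converting to nm: λ = 138.2 nm ≈ 138 nm.

138 nm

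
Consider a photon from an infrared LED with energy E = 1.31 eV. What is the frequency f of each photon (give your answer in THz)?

317 THz

(h = 6.62607015 × 10^-34 J·s, 1 eV = 1.602176634 × 10^-19 J.)
First convert: E = 1.31 eV = 2.0989 × 10^-19 J.
Apply f = E/h: f = 3.168 × 10^14 Hz.
Converting to THz: f = 316.8 THz ≈ 317 THz.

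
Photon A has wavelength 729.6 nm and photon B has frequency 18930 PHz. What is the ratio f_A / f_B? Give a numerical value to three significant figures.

f_A = 4.109 × 10^14 Hz (from wavelength = 729.6 nm, via f = c/λ).
f_B = 1.893 × 10^19 Hz (from frequency = 18930 PHz, via f given directly).
Ratio = 4.109 × 10^14 / 1.893 × 10^19 = 2.17 × 10^-5.

2.17 × 10^-5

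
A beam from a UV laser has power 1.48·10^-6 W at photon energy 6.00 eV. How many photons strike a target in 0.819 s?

1.26·10^12 photons

Total energy: E_total = P·t = 1.48·10^-6 × 0.819 = 1.212·10^-6 J.
Per-photon energy: E = 9.613·10^-19 J.
N = E_total / E_photon = 1.26·10^12.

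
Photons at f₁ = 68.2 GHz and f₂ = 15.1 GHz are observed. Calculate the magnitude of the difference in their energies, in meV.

Using E = hf: E₁ = 4.519e-23 J, E₂ = 1.001e-23 J.
|ΔE| = |4.519e-23 − 1.001e-23| = 3.52e-23 J = 0.220 meV.

0.220 meV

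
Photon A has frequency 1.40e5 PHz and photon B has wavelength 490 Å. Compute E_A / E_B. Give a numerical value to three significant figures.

E_A = 9.276e-14 J (from frequency = 1.40e5 PHz, via E = hf).
E_B = 4.054e-18 J (from wavelength = 490 Å, via E = hc/λ).
Ratio = 9.276e-14 / 4.054e-18 = 2.29e4.

2.29e4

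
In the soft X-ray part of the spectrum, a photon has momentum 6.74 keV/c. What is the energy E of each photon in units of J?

1.08·10^-15 J

In SI units: p = 6.74 keV/c = 3.6020·10^-24 kg·m/s.
The photon relation is E = pc, giving E = 1.080·10^-15 J.
So E ≈ 1.08·10^-15 J.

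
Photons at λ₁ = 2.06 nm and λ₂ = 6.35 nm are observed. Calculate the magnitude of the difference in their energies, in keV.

Using E = hc/λ: E₁ = 9.643e-17 J, E₂ = 3.128e-17 J.
|ΔE| = |9.643e-17 − 3.128e-17| = 6.51e-17 J = 0.407 keV.

0.407 keV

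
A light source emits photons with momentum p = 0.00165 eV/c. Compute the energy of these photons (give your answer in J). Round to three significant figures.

Take c = 2.99792458 × 10^8 m/s, 1 eV = 1.602176634 × 10^-19 J.
In SI units: p = 0.00165 eV/c = 8.8181 × 10^-31 kg·m/s.
Since E = pc for a photon, E = 2.644 × 10^-22 J.
So E ≈ 2.64 × 10^-22 J.

2.64 × 10^-22 J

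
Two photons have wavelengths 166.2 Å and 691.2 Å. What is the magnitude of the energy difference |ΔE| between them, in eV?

56.7 eV

Using E = hc/λ: E₁ = 1.1952e-17 J, E₂ = 2.8739e-18 J.
|ΔE| = |1.1952e-17 − 2.8739e-18| = 9.08e-18 J = 56.7 eV.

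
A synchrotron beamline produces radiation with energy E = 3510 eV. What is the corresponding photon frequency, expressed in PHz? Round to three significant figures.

849 PHz

Convert to SI: E = 3510 eV = 5.6236e-16 J.
Apply f = E/h: f = 8.487e17 Hz.
Converting to PHz: f = 848.7 PHz ≈ 849 PHz.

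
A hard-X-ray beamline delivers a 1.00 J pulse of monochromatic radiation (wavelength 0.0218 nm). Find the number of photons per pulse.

Per-photon energy: E = 9.112 × 10^-15 J (from wavelength = 0.0218 nm).
N = E_total / E_photon = 1.00 J / 9.112 × 10^-15 J = 1.10 × 10^14.

1.10 × 10^14 photons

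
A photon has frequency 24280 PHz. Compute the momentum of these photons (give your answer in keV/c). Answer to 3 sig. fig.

First convert: f = 24280 PHz = 2.428 × 10^19 Hz.
Apply p = hf/c: p = 5.366 × 10^-23 kg·m/s.
Converting to keV/c: p = 100.4 keV/c ≈ 100 keV/c.

100 keV/c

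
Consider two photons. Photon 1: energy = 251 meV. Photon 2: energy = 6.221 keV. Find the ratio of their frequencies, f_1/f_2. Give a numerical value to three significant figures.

f_1 = 6.069e13 Hz (from energy = 251 meV, via f = E/h).
f_2 = 1.504e18 Hz (from energy = 6.221 keV, via f = E/h).
Ratio = 6.069e13 / 1.504e18 = 4.03e-5.

4.03e-5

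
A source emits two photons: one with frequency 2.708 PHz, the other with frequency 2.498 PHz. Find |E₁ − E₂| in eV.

Using E = hf: E₁ = 1.7943·10^-18 J, E₂ = 1.6552·10^-18 J.
|ΔE| = |1.7943·10^-18 − 1.6552·10^-18| = 1.39·10^-19 J = 0.868 eV.

0.868 eV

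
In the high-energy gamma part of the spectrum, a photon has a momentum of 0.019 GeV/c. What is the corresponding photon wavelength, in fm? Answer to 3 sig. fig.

65.3 fm

First convert: p = 0.019 GeV/c = 1.0154e-20 kg·m/s.
The photon relation is λ = h/p, giving λ = 6.525e-14 m.
Converting to fm: λ = 65.25 fm ≈ 65.3 fm.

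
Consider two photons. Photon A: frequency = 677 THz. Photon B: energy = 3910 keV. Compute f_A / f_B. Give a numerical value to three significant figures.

f_A = 6.770e14 Hz (from frequency = 677 THz, via f given directly).
f_B = 9.454e20 Hz (from energy = 3910 keV, via f = E/h).
Ratio = 6.770e14 / 9.454e20 = 7.16e-7.

7.16e-7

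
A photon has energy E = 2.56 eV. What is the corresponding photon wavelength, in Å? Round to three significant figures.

Convert to SI: E = 2.56 eV = 4.1016·10^-19 J.
The photon relation is λ = hc/E, giving λ = 4.843·10^-7 m.
Converting to Å: λ = 4843 Å ≈ 4840 Å.

4840 Å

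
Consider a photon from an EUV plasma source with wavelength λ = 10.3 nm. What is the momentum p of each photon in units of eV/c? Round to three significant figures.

In SI units: λ = 10.3 nm = 1.03·10^-8 m.
Since p = h/λ for a photon, p = 6.433·10^-26 kg·m/s.
Converting to eV/c: p = 120.4 eV/c ≈ 120 eV/c.

120 eV/c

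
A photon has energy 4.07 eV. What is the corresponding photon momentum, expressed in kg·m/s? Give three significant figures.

2.18·10^-27 kg·m/s

Take c = 2.99792458·10^8 m/s, 1 eV = 1.602176634·10^-19 J.
In SI units: E = 4.07 eV = 6.5209·10^-19 J.
Apply p = E/c: p = 2.175·10^-27 kg·m/s.
So p ≈ 2.18·10^-27 kg·m/s.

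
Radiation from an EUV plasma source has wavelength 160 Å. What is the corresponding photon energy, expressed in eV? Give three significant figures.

Use h = 6.62607015e-34 J·s, c = 2.99792458e8 m/s, 1 eV = 1.602176634e-19 J.
In SI units: λ = 160 Å = 1.6e-8 m.
Since E = hc/λ for a photon, E = 1.242e-17 J.
Converting to eV: E = 77.49 eV ≈ 77.5 eV.

77.5 eV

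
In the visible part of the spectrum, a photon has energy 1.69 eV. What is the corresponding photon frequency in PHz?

First convert: E = 1.69 eV = 2.7077e-19 J.
Apply f = E/h: f = 4.086e14 Hz.
Converting to PHz: f = 0.4086 PHz ≈ 0.409 PHz.

0.409 PHz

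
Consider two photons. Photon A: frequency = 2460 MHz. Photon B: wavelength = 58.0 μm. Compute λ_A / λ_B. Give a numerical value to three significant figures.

λ_A = 0.1219 m (from frequency = 2460 MHz, via λ = c/f).
λ_B = 5.800 × 10^-5 m (from wavelength = 58.0 μm, via λ given directly).
Ratio = 0.1219 / 5.800 × 10^-5 = 2100.

2100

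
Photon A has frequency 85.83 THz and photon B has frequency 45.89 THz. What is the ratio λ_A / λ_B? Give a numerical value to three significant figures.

0.535

λ_A = 3.493e-6 m (from frequency = 85.83 THz, via λ = c/f).
λ_B = 6.533e-6 m (from frequency = 45.89 THz, via λ = c/f).
Ratio = 3.493e-6 / 6.533e-6 = 0.535.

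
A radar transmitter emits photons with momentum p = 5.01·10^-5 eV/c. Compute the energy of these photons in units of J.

8.03·10^-24 J

First convert: p = 5.01·10^-5 eV/c = 2.6775·10^-32 kg·m/s.
Since E = pc for a photon, E = 8.027·10^-24 J.
So E ≈ 8.03·10^-24 J.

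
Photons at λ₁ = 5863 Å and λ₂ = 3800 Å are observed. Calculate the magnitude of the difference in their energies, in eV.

Using E = hc/λ: E₁ = 3.3881 × 10^-19 J, E₂ = 5.2275 × 10^-19 J.
|ΔE| = |3.3881 × 10^-19 − 5.2275 × 10^-19| = 1.84 × 10^-19 J = 1.15 eV.

1.15 eV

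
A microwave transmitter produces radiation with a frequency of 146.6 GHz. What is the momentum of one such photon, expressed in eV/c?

In SI units: f = 146.6 GHz = 1.466 × 10^11 Hz.
For a photon p = hf/c, so p = 3.240 × 10^-31 kg·m/s.
Converting to eV/c: p = 6.063 × 10^-4 eV/c ≈ 6.06 × 10^-4 eV/c.

6.06 × 10^-4 eV/c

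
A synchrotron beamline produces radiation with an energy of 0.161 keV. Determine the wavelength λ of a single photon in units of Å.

Take h = 6.62607015e-34 J·s, c = 2.99792458e8 m/s, 1 eV = 1.602176634e-19 J.
Convert to SI: E = 0.161 keV = 2.5795e-17 J.
The photon relation is λ = hc/E, giving λ = 7.701e-9 m.
Converting to Å: λ = 77.01 Å ≈ 77.0 Å.

77.0 Å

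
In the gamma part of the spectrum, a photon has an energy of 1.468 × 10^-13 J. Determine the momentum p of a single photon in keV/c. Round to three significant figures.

Apply p = E/c: p = 4.897 × 10^-22 kg·m/s.
Converting to keV/c: p = 916.3 keV/c ≈ 916 keV/c.

916 keV/c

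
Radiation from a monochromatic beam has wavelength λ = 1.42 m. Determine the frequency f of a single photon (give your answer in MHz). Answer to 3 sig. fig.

211 MHz

Apply f = c/λ: f = 2.111 × 10^8 Hz.
Converting to MHz: f = 211.1 MHz ≈ 211 MHz.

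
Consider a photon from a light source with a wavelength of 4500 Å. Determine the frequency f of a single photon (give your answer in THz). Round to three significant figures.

666 THz

In SI units: λ = 4500 Å = 4.50·10^-7 m.
Apply f = c/λ: f = 6.662·10^14 Hz.
Converting to THz: f = 666.2 THz ≈ 666 THz.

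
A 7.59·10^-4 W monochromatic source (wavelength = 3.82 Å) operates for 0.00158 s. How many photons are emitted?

2.31·10^9 photons

Total energy: E_total = P·t = 7.59·10^-4 × 0.00158 = 1.199·10^-6 J.
Per-photon energy: E = 5.200·10^-16 J.
N = E_total / E_photon = 2.31·10^9.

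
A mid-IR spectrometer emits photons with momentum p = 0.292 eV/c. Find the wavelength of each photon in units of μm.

Use h = 6.62607015e-34 J·s, c = 2.99792458e8 m/s, 1 eV = 1.602176634e-19 J.
In SI units: p = 0.292 eV/c = 1.5605e-28 kg·m/s.
The photon relation is λ = h/p, giving λ = 4.246e-6 m.
Converting to μm: λ = 4.246 μm ≈ 4.25 μm.

4.25 μm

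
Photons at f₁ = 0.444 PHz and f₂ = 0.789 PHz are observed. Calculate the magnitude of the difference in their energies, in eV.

1.43 eV

Using E = hf: E₁ = 2.942e-19 J, E₂ = 5.228e-19 J.
|ΔE| = |2.942e-19 − 5.228e-19| = 2.29e-19 J = 1.43 eV.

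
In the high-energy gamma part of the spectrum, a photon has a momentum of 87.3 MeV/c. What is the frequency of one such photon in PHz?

2.11·10^7 PHz

In SI units: p = 87.3 MeV/c = 4.6656·10^-20 kg·m/s.
Apply f = pc/h: f = 2.111·10^22 Hz.
Converting to PHz: f = 2.111·10^7 PHz ≈ 2.11·10^7 PHz.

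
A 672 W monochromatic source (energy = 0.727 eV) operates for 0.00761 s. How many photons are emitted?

Total energy: E_total = P·t = 672 × 0.00761 = 5.114 J.
Per-photon energy: E = 1.165 × 10^-19 J.
N = E_total / E_photon = 4.39 × 10^19.

4.39 × 10^19 photons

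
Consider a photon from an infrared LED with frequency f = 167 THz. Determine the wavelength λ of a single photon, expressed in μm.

1.80 μm

Use c = 2.99792458 × 10^8 m/s.
In SI units: f = 167 THz = 1.67 × 10^14 Hz.
Since λ = c/f for a photon, λ = 1.795 × 10^-6 m.
Converting to μm: λ = 1.795 μm ≈ 1.80 μm.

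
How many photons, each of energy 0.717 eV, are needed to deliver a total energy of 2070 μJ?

1.80e16 photons

Per-photon energy: E = 1.149e-19 J (from energy = 0.717 eV).
N = E_total / E_photon = 0.00207 J / 1.149e-19 J = 1.80e16.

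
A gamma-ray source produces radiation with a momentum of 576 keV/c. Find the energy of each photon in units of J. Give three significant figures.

(c = 2.99792458 × 10^8 m/s, 1 eV = 1.602176634 × 10^-19 J.)
Convert to SI: p = 576 keV/c = 3.0783 × 10^-22 kg·m/s.
The photon relation is E = pc, giving E = 9.229 × 10^-14 J.
So E ≈ 9.23 × 10^-14 J.

9.23 × 10^-14 J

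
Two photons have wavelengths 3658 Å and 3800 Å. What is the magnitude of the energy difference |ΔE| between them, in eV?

Using E = hc/λ: E₁ = 5.4304e-19 J, E₂ = 5.2275e-19 J.
|ΔE| = |5.4304e-19 − 5.2275e-19| = 2.03e-20 J = 0.127 eV.

0.127 eV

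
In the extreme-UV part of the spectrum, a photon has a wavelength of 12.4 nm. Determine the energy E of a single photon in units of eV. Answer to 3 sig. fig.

100 eV

Use h = 6.62607015e-34 J·s, c = 2.99792458e8 m/s, 1 eV = 1.602176634e-19 J.
Convert to SI: λ = 12.4 nm = 1.24e-8 m.
Apply E = hc/λ: E = 1.602e-17 J.
Converting to eV: E = 99.99 eV ≈ 100 eV.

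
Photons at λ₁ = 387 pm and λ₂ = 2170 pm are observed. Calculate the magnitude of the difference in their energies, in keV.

2.63 keV

Using E = hc/λ: E₁ = 5.133e-16 J, E₂ = 9.154e-17 J.
|ΔE| = |5.133e-16 − 9.154e-17| = 4.22e-16 J = 2.63 keV.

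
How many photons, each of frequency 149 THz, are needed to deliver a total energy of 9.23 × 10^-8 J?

9.35 × 10^11 photons

Per-photon energy: E = 9.873 × 10^-20 J (from frequency = 149 THz).
N = E_total / E_photon = 9.23 × 10^-8 J / 9.873 × 10^-20 J = 9.35 × 10^11.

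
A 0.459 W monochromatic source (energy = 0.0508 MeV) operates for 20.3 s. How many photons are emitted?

1.14 × 10^15 photons

Total energy: E_total = P·t = 0.459 × 20.3 = 9.318 J.
Per-photon energy: E = 8.139 × 10^-15 J.
N = E_total / E_photon = 1.14 × 10^15.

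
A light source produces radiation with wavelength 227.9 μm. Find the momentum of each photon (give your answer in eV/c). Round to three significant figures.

5.44 × 10^-3 eV/c

(h = 6.62607015 × 10^-34 J·s, c = 2.99792458 × 10^8 m/s, 1 eV = 1.602176634 × 10^-19 J.)
In SI units: λ = 227.9 μm = 2.279 × 10^-4 m.
Apply p = h/λ: p = 2.907 × 10^-30 kg·m/s.
Converting to eV/c: p = 0.005440 eV/c ≈ 5.44 × 10^-3 eV/c.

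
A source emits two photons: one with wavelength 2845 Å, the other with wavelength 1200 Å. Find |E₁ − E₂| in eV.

5.97 eV

Using E = hc/λ: E₁ = 6.9822 × 10^-19 J, E₂ = 1.6554 × 10^-18 J.
|ΔE| = |6.9822 × 10^-19 − 1.6554 × 10^-18| = 9.57 × 10^-19 J = 5.97 eV.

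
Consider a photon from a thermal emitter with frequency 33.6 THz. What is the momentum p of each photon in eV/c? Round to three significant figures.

In SI units: f = 33.6 THz = 3.36 × 10^13 Hz.
The photon relation is p = hf/c, giving p = 7.426 × 10^-29 kg·m/s.
Converting to eV/c: p = 0.1390 eV/c ≈ 0.139 eV/c.

0.139 eV/c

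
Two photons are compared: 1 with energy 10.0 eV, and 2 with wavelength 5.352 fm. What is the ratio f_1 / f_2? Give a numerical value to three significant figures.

f_1 = 2.418e15 Hz (from energy = 10.0 eV, via f = E/h).
f_2 = 5.602e22 Hz (from wavelength = 5.352 fm, via f = c/λ).
Ratio = 2.418e15 / 5.602e22 = 4.32e-8.

4.32e-8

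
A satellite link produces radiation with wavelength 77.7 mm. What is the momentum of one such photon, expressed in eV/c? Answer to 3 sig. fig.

1.60e-5 eV/c

(h = 6.62607015e-34 J·s, c = 2.99792458e8 m/s, 1 eV = 1.602176634e-19 J.)
In SI units: λ = 77.7 mm = 0.0777 m.
The photon relation is p = h/λ, giving p = 8.528e-33 kg·m/s.
Converting to eV/c: p = 1.596e-5 eV/c ≈ 1.60e-5 eV/c.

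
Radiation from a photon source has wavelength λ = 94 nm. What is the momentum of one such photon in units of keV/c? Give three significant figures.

0.0132 keV/c

Convert to SI: λ = 94 nm = 9.4 × 10^-8 m.
The photon relation is p = h/λ, giving p = 7.049 × 10^-27 kg·m/s.
Converting to keV/c: p = 0.01319 keV/c ≈ 0.0132 keV/c.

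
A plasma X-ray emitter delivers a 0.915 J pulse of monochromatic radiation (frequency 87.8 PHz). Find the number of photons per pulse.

Per-photon energy: E = 5.818 × 10^-17 J (from frequency = 87.8 PHz).
N = E_total / E_photon = 0.915 J / 5.818 × 10^-17 J = 1.57 × 10^16.

1.57 × 10^16 photons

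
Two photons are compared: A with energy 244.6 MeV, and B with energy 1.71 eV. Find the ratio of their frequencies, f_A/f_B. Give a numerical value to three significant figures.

1.43 × 10^8

f_A = 5.914 × 10^22 Hz (from energy = 244.6 MeV, via f = E/h).
f_B = 4.135 × 10^14 Hz (from energy = 1.71 eV, via f = E/h).
Ratio = 5.914 × 10^22 / 4.135 × 10^14 = 1.43 × 10^8.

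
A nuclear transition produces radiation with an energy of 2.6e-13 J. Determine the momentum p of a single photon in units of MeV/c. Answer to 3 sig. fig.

1.62 MeV/c

Use c = 2.99792458e8 m/s, 1 eV = 1.602176634e-19 J.
Since p = E/c for a photon, p = 8.673e-22 kg·m/s.
Converting to MeV/c: p = 1.623 MeV/c ≈ 1.62 MeV/c.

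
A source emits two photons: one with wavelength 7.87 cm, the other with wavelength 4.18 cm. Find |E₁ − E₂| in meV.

0.0139 meV

Using E = hc/λ: E₁ = 2.524e-24 J, E₂ = 4.752e-24 J.
|ΔE| = |2.524e-24 − 4.752e-24| = 2.23e-24 J = 0.0139 meV.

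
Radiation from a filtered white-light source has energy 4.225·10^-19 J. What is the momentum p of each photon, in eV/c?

Take c = 2.99792458·10^8 m/s, 1 eV = 1.602176634·10^-19 J.
Since p = E/c for a photon, p = 1.409·10^-27 kg·m/s.
Converting to eV/c: p = 2.637 eV/c ≈ 2.64 eV/c.

2.64 eV/c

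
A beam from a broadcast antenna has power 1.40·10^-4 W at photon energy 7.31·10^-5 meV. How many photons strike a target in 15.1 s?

Total energy: E_total = P·t = 1.40·10^-4 × 15.1 = 0.002114 J.
Per-photon energy: E = 1.171·10^-26 J.
N = E_total / E_photon = 1.81·10^23.

1.81·10^23 photons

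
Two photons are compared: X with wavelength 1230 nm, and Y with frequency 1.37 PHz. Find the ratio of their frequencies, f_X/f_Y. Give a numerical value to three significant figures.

0.178

f_X = 2.437e14 Hz (from wavelength = 1230 nm, via f = c/λ).
f_Y = 1.370e15 Hz (from frequency = 1.37 PHz, via f given directly).
Ratio = 2.437e14 / 1.370e15 = 0.178.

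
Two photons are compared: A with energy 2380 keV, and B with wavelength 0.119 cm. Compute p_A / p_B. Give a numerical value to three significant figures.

2.28 × 10^9

p_A = 1.272 × 10^-21 kg·m/s (from energy = 2380 keV, via p = E/c).
p_B = 5.568 × 10^-31 kg·m/s (from wavelength = 0.119 cm, via p = h/λ).
Ratio = 1.272 × 10^-21 / 5.568 × 10^-31 = 2.28 × 10^9.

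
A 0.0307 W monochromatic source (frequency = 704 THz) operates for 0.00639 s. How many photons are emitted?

Total energy: E_total = P·t = 0.0307 × 0.00639 = 1.962 × 10^-4 J.
Per-photon energy: E = 4.665 × 10^-19 J.
N = E_total / E_photon = 4.21 × 10^14.

4.21 × 10^14 photons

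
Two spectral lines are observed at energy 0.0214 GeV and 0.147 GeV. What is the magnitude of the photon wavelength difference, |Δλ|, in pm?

Using λ = hc/E: λ₁ = 5.794 × 10^-14 m, λ₂ = 8.434 × 10^-15 m.
|Δλ| = |5.794 × 10^-14 − 8.434 × 10^-15| = 4.95 × 10^-14 m = 0.0495 pm.

0.0495 pm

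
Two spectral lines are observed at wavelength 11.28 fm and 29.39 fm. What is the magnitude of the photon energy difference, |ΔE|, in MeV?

Using E = hc/λ: E₁ = 1.7610 × 10^-11 J, E₂ = 6.7589 × 10^-12 J.
|ΔE| = |1.7610 × 10^-11 − 6.7589 × 10^-12| = 1.09 × 10^-11 J = 67.7 MeV.

67.7 MeV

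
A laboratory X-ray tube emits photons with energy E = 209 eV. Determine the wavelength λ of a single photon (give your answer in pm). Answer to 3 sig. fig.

5930 pm

In SI units: E = 209 eV = 3.3485 × 10^-17 J.
Since λ = hc/E for a photon, λ = 5.932 × 10^-9 m.
Converting to pm: λ = 5932 pm ≈ 5930 pm.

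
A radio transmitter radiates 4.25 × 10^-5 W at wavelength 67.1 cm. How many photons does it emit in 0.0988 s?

Total energy: E_total = P·t = 4.25 × 10^-5 × 0.0988 = 4.199 × 10^-6 J.
Per-photon energy: E = 2.960 × 10^-25 J.
N = E_total / E_photon = 1.42 × 10^19.

1.42 × 10^19 photons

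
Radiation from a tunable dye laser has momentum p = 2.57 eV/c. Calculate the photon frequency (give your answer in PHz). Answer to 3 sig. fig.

0.621 PHz

First convert: p = 2.57 eV/c = 1.3735e-27 kg·m/s.
Since f = pc/h for a photon, f = 6.214e14 Hz.
Converting to PHz: f = 0.6214 PHz ≈ 0.621 PHz.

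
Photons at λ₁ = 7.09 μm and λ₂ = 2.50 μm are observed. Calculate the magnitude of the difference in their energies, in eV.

0.321 eV

Using E = hc/λ: E₁ = 2.802 × 10^-20 J, E₂ = 7.946 × 10^-20 J.
|ΔE| = |2.802 × 10^-20 − 7.946 × 10^-20| = 5.14 × 10^-20 J = 0.321 eV.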